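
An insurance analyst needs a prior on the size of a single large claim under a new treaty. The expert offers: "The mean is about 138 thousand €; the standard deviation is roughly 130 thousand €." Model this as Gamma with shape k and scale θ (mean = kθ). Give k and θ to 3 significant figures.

k ≈ 1.13, θ ≈ 122

For Gamma(k, scale θ): mean = kθ, variance = kθ², so CV = 1/√k.
CV = SD/mean = 130/138 = 0.942, hence k = 1/CV² = 1.13.
Then θ = mean/k = 138/1.13 = 122.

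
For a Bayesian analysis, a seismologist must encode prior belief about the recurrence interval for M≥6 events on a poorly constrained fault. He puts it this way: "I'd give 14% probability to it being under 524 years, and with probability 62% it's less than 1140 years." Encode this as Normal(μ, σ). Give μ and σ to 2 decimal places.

For Normal(μ,σ), the p-quantile is μ + z_p·σ. Here z_{0.14} = -1.08, z_{0.62} = 0.3055.
So 524 = μ − 1.08σ and 1140 = μ + 0.3055σ.
Subtracting: σ = (1140 − 524)/(0.3055 − (-1.08)) = 444.51.
Then μ = 524 − (-1.08)·444.51 = 1004.21.

μ = 1004.21, σ = 444.51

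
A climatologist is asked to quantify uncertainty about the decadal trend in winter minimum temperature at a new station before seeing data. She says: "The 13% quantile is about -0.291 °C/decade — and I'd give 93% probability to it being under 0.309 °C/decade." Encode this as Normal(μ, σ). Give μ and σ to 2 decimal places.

μ = -0.03, σ = 0.23

The p-quantile of Normal(μ,σ) is μ + z_p·σ, with z_{0.13} = -1.126 and z_{0.93} = 1.476.
Eliminate σ: μ = (z₂·x₁ − z₁·x₂)/(z₂ − z₁) = (1.476·-0.291 − (-1.126)·0.309)/2.602 = -0.03.
Then σ = (x₂ − x₁)/(z₂ − z₁) = (0.309 − -0.291)/2.602 = 0.23.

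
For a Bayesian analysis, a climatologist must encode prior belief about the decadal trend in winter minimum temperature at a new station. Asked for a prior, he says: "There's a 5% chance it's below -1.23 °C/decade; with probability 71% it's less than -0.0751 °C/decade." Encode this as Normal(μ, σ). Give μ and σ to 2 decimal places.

μ = -0.37, σ = 0.53

The p-quantile of Normal(μ,σ) is μ + z_p·σ, with z_{0.05} = -1.645 and z_{0.71} = 0.5534.
Eliminate σ: μ = (z₂·x₁ − z₁·x₂)/(z₂ − z₁) = (0.5534·-1.23 − (-1.645)·-0.0751)/2.198 = -0.37.
Then σ = (x₂ − x₁)/(z₂ − z₁) = (-0.0751 − -1.23)/2.198 = 0.53.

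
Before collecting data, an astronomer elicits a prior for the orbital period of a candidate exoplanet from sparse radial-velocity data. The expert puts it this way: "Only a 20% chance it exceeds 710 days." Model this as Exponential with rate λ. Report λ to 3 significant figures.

P(T > 710.0) = e^(−λ·710.0) = 0.2, so λ = −ln(0.2)/710.0 = 0.00227.

λ ≈ 0.00227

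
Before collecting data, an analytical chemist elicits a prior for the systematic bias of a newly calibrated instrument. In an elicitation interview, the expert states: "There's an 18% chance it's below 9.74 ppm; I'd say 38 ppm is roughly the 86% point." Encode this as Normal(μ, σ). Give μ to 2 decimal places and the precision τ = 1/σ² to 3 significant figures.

For Normal(μ,σ), the p-quantile is μ + z_p·σ. Here z_{0.18} = -0.9154, z_{0.86} = 1.08.
So 9.74 = μ − 0.9154σ and 38 = μ + 1.08σ.
Subtracting: σ = (38 − 9.74)/(1.08 − (-0.9154)) = 14.16.
Then μ = 9.74 − (-0.9154)·14.16 = 22.70.
Precision τ = 1/σ² = 1/14.16² = 0.00499.

μ = 22.70, τ = 0.00499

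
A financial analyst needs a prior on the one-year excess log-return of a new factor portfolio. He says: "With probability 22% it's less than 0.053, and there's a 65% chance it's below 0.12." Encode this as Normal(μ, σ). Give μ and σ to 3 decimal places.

The p-quantile of Normal(μ,σ) is μ + z_p·σ, with z_{0.22} = -0.7722 and z_{0.65} = 0.3853.
Eliminate σ: μ = (z₂·x₁ − z₁·x₂)/(z₂ − z₁) = (0.3853·0.053 − (-0.7722)·0.12)/1.158 = 0.098.
Then σ = (x₂ − x₁)/(z₂ − z₁) = (0.12 − 0.053)/1.158 = 0.058.

μ = 0.098, σ = 0.058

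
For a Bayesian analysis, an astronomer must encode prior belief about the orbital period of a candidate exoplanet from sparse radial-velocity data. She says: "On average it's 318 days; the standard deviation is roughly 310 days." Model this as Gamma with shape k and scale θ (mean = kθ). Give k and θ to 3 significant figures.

For Gamma(k, scale θ): mean = kθ, variance = kθ², so CV = 1/√k.
CV = SD/mean = 310/318 = 0.9748, hence k = 1/CV² = 1.05.
Then θ = mean/k = 318/1.05 = 302.

k ≈ 1.05, θ ≈ 302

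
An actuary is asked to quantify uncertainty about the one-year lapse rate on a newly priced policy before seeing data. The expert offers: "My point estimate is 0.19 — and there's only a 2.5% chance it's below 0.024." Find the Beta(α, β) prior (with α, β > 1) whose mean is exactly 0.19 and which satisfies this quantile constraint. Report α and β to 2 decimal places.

α ≈ 1.87, β ≈ 7.99

With mean 0.19 fixed, write α = 0.19s, β = 0.81s where s = α+β.
Need P(θ < 0.024) = 0.025 under Beta(0.19s, 0.81s). Normal approximation: (q−m)/√(m(1−m)/s) ≈ z_{0.025} = -1.96, so s ≈ 0.19·0.81·(-1.96)²/(0.024−0.19)² = 21.5.
At s = 21.5: P(θ<0.024) ≈ 0.001. Adjusting to match 0.025 gives s ≈ 9.87.
So α = 0.19·9.87 ≈ 1.87, β = 0.81·9.87 ≈ 7.99.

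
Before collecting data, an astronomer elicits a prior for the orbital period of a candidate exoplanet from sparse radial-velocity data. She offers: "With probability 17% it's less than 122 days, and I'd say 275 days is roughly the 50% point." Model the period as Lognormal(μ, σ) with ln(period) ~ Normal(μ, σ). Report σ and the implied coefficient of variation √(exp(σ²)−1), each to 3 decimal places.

σ ≈ 0.852, CV ≈ 1.032

If T ~ Lognormal(μ,σ) then ln T ~ Normal(μ,σ), so the p-quantile of ln T is μ + z_p·σ.
ln(122) = 4.804 and ln(275) = 5.617; z_{0.17} = -0.9542, z_{0.5} = 0.
σ = (5.617 − 4.804)/(0 − (-0.9542)) = 0.852.
μ = 4.804 − (-0.9542)·0.852 = 5.617.
CV = √(exp(σ²)−1) = √(exp(0.7255)−1) = 1.032.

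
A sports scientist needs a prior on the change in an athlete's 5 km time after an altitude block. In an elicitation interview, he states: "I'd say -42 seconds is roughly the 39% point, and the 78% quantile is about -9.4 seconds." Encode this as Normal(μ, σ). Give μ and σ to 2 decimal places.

The p-quantile of Normal(μ,σ) is μ + z_p·σ, with z_{0.39} = -0.2793 and z_{0.78} = 0.7722.
Eliminate σ: μ = (z₂·x₁ − z₁·x₂)/(z₂ − z₁) = (0.7722·-42 − (-0.2793)·-9.4)/1.052 = -33.34.
Then σ = (x₂ − x₁)/(z₂ − z₁) = (-9.4 − -42)/1.052 = 31.00.

μ = -33.34, σ = 31.00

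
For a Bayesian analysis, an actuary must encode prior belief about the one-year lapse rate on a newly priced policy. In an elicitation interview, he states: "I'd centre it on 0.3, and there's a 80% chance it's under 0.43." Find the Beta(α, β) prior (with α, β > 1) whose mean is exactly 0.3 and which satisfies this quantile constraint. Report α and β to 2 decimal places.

With mean 0.3 fixed, write α = 0.3s, β = 0.7s where s = α+β.
Need P(θ < 0.43) = 0.8 under Beta(0.3s, 0.7s). Normal approximation: (q−m)/√(m(1−m)/s) ≈ z_{0.8} = 0.842, so s ≈ 0.3·0.7·(0.842)²/(0.43−0.3)² = 8.8.
At s = 8.8: P(θ<0.43) ≈ 0.808. Adjusting to match 0.8 gives s ≈ 8.13.
So α = 0.3·8.13 ≈ 2.44, β = 0.7·8.13 ≈ 5.69.

α ≈ 2.44, β ≈ 5.69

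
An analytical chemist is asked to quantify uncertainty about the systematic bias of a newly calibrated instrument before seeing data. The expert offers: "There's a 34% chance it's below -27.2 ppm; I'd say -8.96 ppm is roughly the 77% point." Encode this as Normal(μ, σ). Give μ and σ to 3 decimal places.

μ = -20.665, σ = 15.843

The p-quantile of Normal(μ,σ) is μ + z_p·σ, with z_{0.34} = -0.4125 and z_{0.77} = 0.7388.
Eliminate σ: μ = (z₂·x₁ − z₁·x₂)/(z₂ − z₁) = (0.7388·-27.2 − (-0.4125)·-8.96)/1.151 = -20.665.
Then σ = (x₂ − x₁)/(z₂ − z₁) = (-8.96 − -27.2)/1.151 = 15.843.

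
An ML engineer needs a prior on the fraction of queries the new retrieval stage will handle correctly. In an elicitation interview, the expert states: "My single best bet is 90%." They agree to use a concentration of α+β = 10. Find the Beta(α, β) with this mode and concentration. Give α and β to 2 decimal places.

For α,β > 1 the Beta mode is (α−1)/(α+β−2). With α+β = 10, the mode is (α−1)/8.
Set (α−1)/8 = 0.9 → α = 1 + 0.9·8 = 8.20.
β = 10 − α = 1.80.

α = 8.20, β = 1.80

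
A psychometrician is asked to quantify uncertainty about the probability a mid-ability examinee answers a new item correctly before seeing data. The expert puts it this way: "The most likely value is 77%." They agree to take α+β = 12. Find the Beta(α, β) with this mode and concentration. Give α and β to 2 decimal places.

α = 8.70, β = 3.30

For α,β > 1 the Beta mode is (α−1)/(α+β−2). With α+β = 12, the mode is (α−1)/10.
Set (α−1)/10 = 0.77 → α = 1 + 0.77·10 = 8.70.
β = 12 − α = 3.30.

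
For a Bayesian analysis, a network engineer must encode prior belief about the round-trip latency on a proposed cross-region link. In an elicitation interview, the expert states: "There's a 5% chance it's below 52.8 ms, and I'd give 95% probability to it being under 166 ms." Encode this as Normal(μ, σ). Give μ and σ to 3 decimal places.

μ = 109.400, σ = 34.410

The p-quantile of Normal(μ,σ) is μ + z_p·σ, with z_{0.05} = -1.645 and z_{0.95} = 1.645.
Eliminate σ: μ = (z₂·x₁ − z₁·x₂)/(z₂ − z₁) = (1.645·52.8 − (-1.645)·166)/3.29 = 109.400.
Then σ = (x₂ − x₁)/(z₂ − z₁) = (166 − 52.8)/3.29 = 34.410.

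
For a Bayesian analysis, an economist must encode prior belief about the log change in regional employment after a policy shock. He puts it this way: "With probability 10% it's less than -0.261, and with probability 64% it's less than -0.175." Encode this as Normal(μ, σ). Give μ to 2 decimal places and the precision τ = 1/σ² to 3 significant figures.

μ = -0.19, τ = 364

For Normal(μ,σ), the p-quantile is μ + z_p·σ. Here z_{0.1} = -1.282, z_{0.64} = 0.3585.
So -0.261 = μ − 1.282σ and -0.175 = μ + 0.3585σ.
Subtracting: σ = (-0.175 − -0.261)/(0.3585 − (-1.282)) = 0.05.
Then μ = -0.261 − (-1.282)·0.05 = -0.19.
Precision τ = 1/σ² = 1/0.05244² = 364.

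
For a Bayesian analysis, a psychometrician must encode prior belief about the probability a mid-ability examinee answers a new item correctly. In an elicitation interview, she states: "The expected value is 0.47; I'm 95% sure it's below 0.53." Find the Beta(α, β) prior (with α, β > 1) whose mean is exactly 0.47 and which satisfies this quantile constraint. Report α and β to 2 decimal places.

α ≈ 88.12, β ≈ 99.37

With mean 0.47 fixed, write α = 0.47s, β = 0.53s where s = α+β.
Need P(θ < 0.53) = 0.95 under Beta(0.47s, 0.53s). Normal approximation: (q−m)/√(m(1−m)/s) ≈ z_{0.95} = 1.64, so s ≈ 0.47·0.53·(1.64)²/(0.53−0.47)² = 187.2.
At s = 187.2: P(θ<0.53) ≈ 0.950. Adjusting to match 0.95 gives s ≈ 187.49.
So α = 0.47·187.49 ≈ 88.12, β = 0.53·187.49 ≈ 99.37.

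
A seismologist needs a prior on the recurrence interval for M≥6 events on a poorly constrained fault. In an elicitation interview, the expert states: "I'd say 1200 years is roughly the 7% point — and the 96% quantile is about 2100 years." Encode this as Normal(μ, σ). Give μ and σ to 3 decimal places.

μ = 1611.660, σ = 278.942

The p-quantile of Normal(μ,σ) is μ + z_p·σ, with z_{0.07} = -1.476 and z_{0.96} = 1.751.
Eliminate σ: μ = (z₂·x₁ − z₁·x₂)/(z₂ − z₁) = (1.751·1200 − (-1.476)·2100)/3.226 = 1611.660.
Then σ = (x₂ − x₁)/(z₂ − z₁) = (2100 − 1200)/3.226 = 278.942.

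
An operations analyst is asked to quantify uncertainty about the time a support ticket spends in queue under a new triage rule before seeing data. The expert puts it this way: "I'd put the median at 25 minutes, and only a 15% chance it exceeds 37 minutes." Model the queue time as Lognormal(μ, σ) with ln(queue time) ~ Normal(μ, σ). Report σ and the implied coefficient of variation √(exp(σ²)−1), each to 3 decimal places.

σ ≈ 0.378, CV ≈ 0.392

If T ~ Lognormal(μ,σ) then ln T ~ Normal(μ,σ), so the p-quantile of ln T is μ + z_p·σ.
ln(25) = 3.219 and ln(37) = 3.611; z_{0.5} = 0, z_{0.85} = 1.036.
σ = (3.611 − 3.219)/(1.036 − (0)) = 0.378.
μ = 3.219 − (0)·0.378 = 3.219.
CV = √(exp(σ²)−1) = √(exp(0.1431)−1) = 0.392.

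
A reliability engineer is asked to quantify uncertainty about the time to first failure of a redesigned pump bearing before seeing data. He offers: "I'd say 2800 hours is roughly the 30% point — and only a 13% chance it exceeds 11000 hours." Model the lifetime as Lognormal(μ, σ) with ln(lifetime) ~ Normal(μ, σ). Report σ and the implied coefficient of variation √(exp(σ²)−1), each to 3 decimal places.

If T ~ Lognormal(μ,σ) then ln T ~ Normal(μ,σ), so the p-quantile of ln T is μ + z_p·σ.
ln(2800) = 7.937 and ln(11000) = 9.306; z_{0.3} = -0.5244, z_{0.87} = 1.126.
σ = (9.306 − 7.937)/(1.126 − (-0.5244)) = 0.829.
μ = 7.937 − (-0.5244)·0.829 = 8.372.
CV = √(exp(σ²)−1) = √(exp(0.6870)−1) = 0.994.

σ ≈ 0.829, CV ≈ 0.994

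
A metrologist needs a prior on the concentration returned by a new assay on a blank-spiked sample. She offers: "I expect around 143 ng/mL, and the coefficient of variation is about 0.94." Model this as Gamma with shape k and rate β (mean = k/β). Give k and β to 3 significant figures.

k ≈ 1.13, β ≈ 0.00791

For Gamma(k, rate β): mean = k/β, variance = k/β², so CV = 1/√k.
CV = 0.94, hence k = 1/CV² = 1.13.
Then β = k/mean = 1.13/143 = 0.00791.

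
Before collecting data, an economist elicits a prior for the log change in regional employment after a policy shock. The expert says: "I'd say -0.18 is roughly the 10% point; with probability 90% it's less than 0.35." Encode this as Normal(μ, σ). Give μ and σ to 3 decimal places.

μ = 0.085, σ = 0.207

The p-quantile of Normal(μ,σ) is μ + z_p·σ, with z_{0.1} = -1.282 and z_{0.9} = 1.282.
Eliminate σ: μ = (z₂·x₁ − z₁·x₂)/(z₂ − z₁) = (1.282·-0.18 − (-1.282)·0.35)/2.563 = 0.085.
Then σ = (x₂ − x₁)/(z₂ − z₁) = (0.35 − -0.18)/2.563 = 0.207.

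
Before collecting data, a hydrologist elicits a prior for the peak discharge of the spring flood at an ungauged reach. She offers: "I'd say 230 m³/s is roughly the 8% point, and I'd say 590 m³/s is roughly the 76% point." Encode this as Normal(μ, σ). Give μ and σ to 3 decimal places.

μ = 469.572, σ = 170.505

The p-quantile of Normal(μ,σ) is μ + z_p·σ, with z_{0.08} = -1.405 and z_{0.76} = 0.7063.
Eliminate σ: μ = (z₂·x₁ − z₁·x₂)/(z₂ − z₁) = (0.7063·230 − (-1.405)·590)/2.111 = 469.572.
Then σ = (x₂ − x₁)/(z₂ − z₁) = (590 − 230)/2.111 = 170.505.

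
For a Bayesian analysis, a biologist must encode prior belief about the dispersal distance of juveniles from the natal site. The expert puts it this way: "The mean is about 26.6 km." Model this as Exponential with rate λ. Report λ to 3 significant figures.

λ ≈ 0.0376

Exponential mean = 1/λ, so λ = 1/26.6 = 0.0376.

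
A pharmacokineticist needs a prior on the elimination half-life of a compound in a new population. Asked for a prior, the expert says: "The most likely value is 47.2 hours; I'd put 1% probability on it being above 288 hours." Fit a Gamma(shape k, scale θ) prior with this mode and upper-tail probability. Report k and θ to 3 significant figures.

k ≈ 2.13, θ ≈ 41.9

Gamma(k,θ) with k>1 has mode (k−1)θ, so θ = 47.2/(k−1).
Need P(X < 288) = 0.99 with θ tied to k this way. Start at k = 2, θ = 47.2: P(X<288) ≈ 0.984.
Too low — raise k to concentrate. Iterating converges to k ≈ 2.13.
Then θ = 47.2/(2.13−1) ≈ 41.9.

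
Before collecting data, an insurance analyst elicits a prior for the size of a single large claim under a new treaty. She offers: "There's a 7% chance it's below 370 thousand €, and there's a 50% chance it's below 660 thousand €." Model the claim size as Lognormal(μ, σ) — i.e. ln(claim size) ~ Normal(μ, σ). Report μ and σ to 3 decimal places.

If T ~ Lognormal(μ,σ) then ln T ~ Normal(μ,σ), so the p-quantile of ln T is μ + z_p·σ.
ln(370) = 5.914 and ln(660) = 6.492; z_{0.07} = -1.476, z_{0.5} = 0.
σ = (6.492 − 5.914)/(0 − (-1.476)) = 0.392.
μ = 5.914 − (-1.476)·0.392 = 6.492.

μ ≈ 6.492, σ ≈ 0.392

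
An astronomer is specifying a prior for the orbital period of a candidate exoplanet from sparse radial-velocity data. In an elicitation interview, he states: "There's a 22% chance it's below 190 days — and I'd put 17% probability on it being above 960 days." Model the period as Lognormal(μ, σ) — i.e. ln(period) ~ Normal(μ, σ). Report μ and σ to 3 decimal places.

μ ≈ 5.972, σ ≈ 0.938

If T ~ Lognormal(μ,σ) then ln T ~ Normal(μ,σ), so the p-quantile of ln T is μ + z_p·σ.
ln(190) = 5.247 and ln(960) = 6.867; z_{0.22} = -0.7722, z_{0.83} = 0.9542.
σ = (6.867 − 5.247)/(0.9542 − (-0.7722)) = 0.938.
μ = 5.247 − (-0.7722)·0.938 = 5.972.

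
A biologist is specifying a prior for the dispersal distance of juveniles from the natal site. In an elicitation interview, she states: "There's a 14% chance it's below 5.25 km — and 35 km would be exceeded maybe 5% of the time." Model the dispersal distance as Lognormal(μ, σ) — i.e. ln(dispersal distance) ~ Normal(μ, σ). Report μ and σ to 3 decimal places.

If T ~ Lognormal(μ,σ) then ln T ~ Normal(μ,σ), so the p-quantile of ln T is μ + z_p·σ.
ln(5.25) = 1.658 and ln(35) = 3.555; z_{0.14} = -1.08, z_{0.95} = 1.645.
σ = (3.555 − 1.658)/(1.645 − (-1.08)) = 0.696.
μ = 1.658 − (-1.08)·0.696 = 2.410.

μ ≈ 2.410, σ ≈ 0.696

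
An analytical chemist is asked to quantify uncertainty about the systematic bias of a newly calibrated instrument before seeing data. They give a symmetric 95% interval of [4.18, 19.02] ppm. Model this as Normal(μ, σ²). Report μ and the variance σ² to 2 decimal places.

μ = 11.60, σ² = 14.33

A symmetric 95% interval runs μ ± z·σ with z = 1.96.
Half-width = 7.42, so σ = 7.42/1.96 = 3.786 and σ² = 14.33.
μ is the interval midpoint, 11.60.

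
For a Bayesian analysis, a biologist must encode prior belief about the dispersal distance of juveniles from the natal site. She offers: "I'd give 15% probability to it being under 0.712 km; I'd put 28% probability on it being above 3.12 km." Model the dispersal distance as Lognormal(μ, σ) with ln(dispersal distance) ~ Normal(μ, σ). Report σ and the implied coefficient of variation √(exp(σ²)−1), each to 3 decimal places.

If T ~ Lognormal(μ,σ) then ln T ~ Normal(μ,σ), so the p-quantile of ln T is μ + z_p·σ.
ln(0.712) = -0.3397 and ln(3.12) = 1.138; z_{0.15} = -1.036, z_{0.72} = 0.5828.
σ = (1.138 − -0.3397)/(0.5828 − (-1.036)) = 0.912.
μ = -0.3397 − (-1.036)·0.912 = 0.606.
CV = √(exp(σ²)−1) = √(exp(0.8326)−1) = 1.140.

σ ≈ 0.912, CV ≈ 1.140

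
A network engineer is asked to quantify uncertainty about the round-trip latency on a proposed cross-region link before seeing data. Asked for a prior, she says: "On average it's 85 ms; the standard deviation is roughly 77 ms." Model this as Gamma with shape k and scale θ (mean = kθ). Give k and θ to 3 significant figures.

k ≈ 1.22, θ ≈ 69.8

For Gamma(k, scale θ): mean = kθ, variance = kθ², so CV = 1/√k.
CV = SD/mean = 77/85 = 0.9059, hence k = 1/CV² = 1.22.
Then θ = mean/k = 85/1.22 = 69.8.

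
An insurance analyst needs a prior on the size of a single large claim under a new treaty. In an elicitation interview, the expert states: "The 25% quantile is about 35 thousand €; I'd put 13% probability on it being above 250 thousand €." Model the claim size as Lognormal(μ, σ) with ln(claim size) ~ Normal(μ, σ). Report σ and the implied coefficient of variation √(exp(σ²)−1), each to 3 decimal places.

If T ~ Lognormal(μ,σ) then ln T ~ Normal(μ,σ), so the p-quantile of ln T is μ + z_p·σ.
ln(35) = 3.555 and ln(250) = 5.521; z_{0.25} = -0.6745, z_{0.87} = 1.126.
σ = (5.521 − 3.555)/(1.126 − (-0.6745)) = 1.092.
μ = 3.555 − (-0.6745)·1.092 = 4.292.
CV = √(exp(σ²)−1) = √(exp(1.1919)−1) = 1.514.

σ ≈ 1.092, CV ≈ 1.514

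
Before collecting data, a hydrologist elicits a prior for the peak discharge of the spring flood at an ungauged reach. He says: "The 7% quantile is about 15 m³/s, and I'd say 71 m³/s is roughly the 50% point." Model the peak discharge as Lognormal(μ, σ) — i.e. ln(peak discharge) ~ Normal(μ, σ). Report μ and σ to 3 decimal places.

μ ≈ 4.263, σ ≈ 1.053

If T ~ Lognormal(μ,σ) then ln T ~ Normal(μ,σ), so the p-quantile of ln T is μ + z_p·σ.
ln(15) = 2.708 and ln(71) = 4.263; z_{0.07} = -1.476, z_{0.5} = 0.
σ = (4.263 − 2.708)/(0 − (-1.476)) = 1.053.
μ = 2.708 − (-1.476)·1.053 = 4.263.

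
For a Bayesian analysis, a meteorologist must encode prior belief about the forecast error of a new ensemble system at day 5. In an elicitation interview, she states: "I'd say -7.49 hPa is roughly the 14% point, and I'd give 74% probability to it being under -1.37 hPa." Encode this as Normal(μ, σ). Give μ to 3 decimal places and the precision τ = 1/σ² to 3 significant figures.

The p-quantile of Normal(μ,σ) is μ + z_p·σ, with z_{0.14} = -1.08 and z_{0.74} = 0.6433.
Eliminate σ: μ = (z₂·x₁ − z₁·x₂)/(z₂ − z₁) = (0.6433·-7.49 − (-1.08)·-1.37)/1.724 = -3.654.
Then σ = (x₂ − x₁)/(z₂ − z₁) = (-1.37 − -7.49)/1.724 = 3.551.
Precision τ = 1/σ² = 1/3.551² = 0.0793.

μ = -3.654, τ = 0.0793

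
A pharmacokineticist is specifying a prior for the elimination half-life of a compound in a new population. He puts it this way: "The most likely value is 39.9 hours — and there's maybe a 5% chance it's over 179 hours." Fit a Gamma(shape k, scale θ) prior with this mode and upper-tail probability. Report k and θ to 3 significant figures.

Gamma(k,θ) with k>1 has mode (k−1)θ, so θ = 39.9/(k−1).
Need P(X < 179) = 0.95 with θ tied to k this way. Start at k = 2, θ = 39.9: P(X<179) ≈ 0.938.
Too low — raise k to concentrate. Iterating converges to k ≈ 2.09.
Then θ = 39.9/(2.09−1) ≈ 36.6.

k ≈ 2.09, θ ≈ 36.6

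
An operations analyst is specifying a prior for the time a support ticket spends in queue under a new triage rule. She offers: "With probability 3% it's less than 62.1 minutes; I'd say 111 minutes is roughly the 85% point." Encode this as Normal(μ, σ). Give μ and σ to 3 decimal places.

The p-quantile of Normal(μ,σ) is μ + z_p·σ, with z_{0.03} = -1.881 and z_{0.85} = 1.036.
Eliminate σ: μ = (z₂·x₁ − z₁·x₂)/(z₂ − z₁) = (1.036·62.1 − (-1.881)·111)/2.917 = 93.627.
Then σ = (x₂ − x₁)/(z₂ − z₁) = (111 − 62.1)/2.917 = 16.762.

μ = 93.627, σ = 16.762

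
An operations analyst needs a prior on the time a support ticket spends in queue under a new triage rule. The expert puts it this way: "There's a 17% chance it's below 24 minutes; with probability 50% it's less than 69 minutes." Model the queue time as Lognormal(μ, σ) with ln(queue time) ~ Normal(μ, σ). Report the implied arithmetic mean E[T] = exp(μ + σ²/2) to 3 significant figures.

E[T] ≈ 127 minutes

If T ~ Lognormal(μ,σ) then ln T ~ Normal(μ,σ), so the p-quantile of ln T is μ + z_p·σ.
ln(24) = 3.178 and ln(69) = 4.234; z_{0.17} = -0.9542, z_{0.5} = 0.
σ = (4.234 − 3.178)/(0 − (-0.9542)) = 1.107.
μ = 3.178 − (-0.9542)·1.107 = 4.234.
E[T] = exp(μ + σ²/2) = exp(4.234 + 0.6125) = 127 minutes.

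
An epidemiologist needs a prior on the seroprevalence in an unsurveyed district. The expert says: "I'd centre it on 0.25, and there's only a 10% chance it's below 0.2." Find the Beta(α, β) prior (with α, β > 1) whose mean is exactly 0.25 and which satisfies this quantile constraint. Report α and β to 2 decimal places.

With mean 0.25 fixed, write α = 0.25s, β = 0.75s where s = α+β.
Need P(θ < 0.2) = 0.1 under Beta(0.25s, 0.75s). Normal approximation: (q−m)/√(m(1−m)/s) ≈ z_{0.1} = -1.28, so s ≈ 0.25·0.75·(-1.28)²/(0.2−0.25)² = 123.2.
At s = 123.2: P(θ<0.2) ≈ 0.095. Adjusting to match 0.1 gives s ≈ 118.05.
So α = 0.25·118.05 ≈ 29.51, β = 0.75·118.05 ≈ 88.54.

α ≈ 29.51, β ≈ 88.54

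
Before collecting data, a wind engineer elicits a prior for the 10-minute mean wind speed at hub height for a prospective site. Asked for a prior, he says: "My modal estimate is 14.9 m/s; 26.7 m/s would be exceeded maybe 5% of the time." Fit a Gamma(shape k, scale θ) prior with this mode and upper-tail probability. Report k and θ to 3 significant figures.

Gamma(k,θ) with k>1 has mode (k−1)θ, so θ = 14.9/(k−1).
Need P(X < 26.7) = 0.95 with θ tied to k this way. Start at k = 2, θ = 14.9: P(X<26.7) ≈ 0.535.
Too low — raise k to concentrate. Iterating converges to k ≈ 9.19.
Then θ = 14.9/(9.19−1) ≈ 1.82.

k ≈ 9.19, θ ≈ 1.82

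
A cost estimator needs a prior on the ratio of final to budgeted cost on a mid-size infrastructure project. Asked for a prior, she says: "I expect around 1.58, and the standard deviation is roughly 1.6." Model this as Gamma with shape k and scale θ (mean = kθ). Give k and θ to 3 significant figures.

k ≈ 0.975, θ ≈ 1.62

For Gamma(k, scale θ): mean = kθ, variance = kθ², so CV = 1/√k.
CV = SD/mean = 1.6/1.58 = 1.013, hence k = 1/CV² = 0.975.
Then θ = mean/k = 1.58/0.975 = 1.62.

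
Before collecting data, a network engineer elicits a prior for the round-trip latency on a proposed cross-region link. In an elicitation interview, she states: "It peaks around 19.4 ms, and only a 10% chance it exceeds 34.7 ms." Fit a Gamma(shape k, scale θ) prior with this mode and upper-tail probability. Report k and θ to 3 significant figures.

Gamma(k,θ) with k>1 has mode (k−1)θ, so θ = 19.4/(k−1).
Need P(X < 34.7) = 0.9 with θ tied to k this way. Start at k = 2, θ = 19.4: P(X<34.7) ≈ 0.534.
Too low — raise k to concentrate. Iterating converges to k ≈ 6.63.
Then θ = 19.4/(6.63−1) ≈ 3.45.

k ≈ 6.63, θ ≈ 3.45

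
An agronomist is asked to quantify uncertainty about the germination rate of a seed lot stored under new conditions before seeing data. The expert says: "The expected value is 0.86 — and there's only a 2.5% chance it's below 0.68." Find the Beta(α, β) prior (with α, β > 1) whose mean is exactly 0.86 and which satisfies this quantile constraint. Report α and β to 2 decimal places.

With mean 0.86 fixed, write α = 0.86s, β = 0.14s where s = α+β.
Need P(θ < 0.68) = 0.025 under Beta(0.86s, 0.14s). Normal approximation: (q−m)/√(m(1−m)/s) ≈ z_{0.025} = -1.96, so s ≈ 0.86·0.14·(-1.96)²/(0.68−0.86)² = 14.3.
At s = 14.3: P(θ<0.68) ≈ 0.043. Adjusting to match 0.025 gives s ≈ 19.56.
So α = 0.86·19.56 ≈ 16.82, β = 0.14·19.56 ≈ 2.74.

α ≈ 16.82, β ≈ 2.74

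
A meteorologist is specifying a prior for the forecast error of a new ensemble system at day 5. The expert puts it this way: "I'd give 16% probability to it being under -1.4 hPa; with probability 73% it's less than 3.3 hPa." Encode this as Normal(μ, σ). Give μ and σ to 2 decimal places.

The p-quantile of Normal(μ,σ) is μ + z_p·σ, with z_{0.16} = -0.9945 and z_{0.73} = 0.6128.
Eliminate σ: μ = (z₂·x₁ − z₁·x₂)/(z₂ − z₁) = (0.6128·-1.4 − (-0.9945)·3.3)/1.607 = 1.51.
Then σ = (x₂ − x₁)/(z₂ − z₁) = (3.3 − -1.4)/1.607 = 2.92.

μ = 1.51, σ = 2.92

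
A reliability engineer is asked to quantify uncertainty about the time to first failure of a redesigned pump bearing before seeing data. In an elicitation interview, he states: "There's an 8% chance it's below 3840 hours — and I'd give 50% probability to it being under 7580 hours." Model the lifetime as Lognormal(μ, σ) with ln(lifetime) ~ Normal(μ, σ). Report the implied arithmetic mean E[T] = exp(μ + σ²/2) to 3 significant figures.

If T ~ Lognormal(μ,σ) then ln T ~ Normal(μ,σ), so the p-quantile of ln T is μ + z_p·σ.
ln(3840) = 8.253 and ln(7580) = 8.933; z_{0.08} = -1.405, z_{0.5} = 0.
σ = (8.933 − 8.253)/(0 − (-1.405)) = 0.484.
μ = 8.253 − (-1.405)·0.484 = 8.933.
E[T] = exp(μ + σ²/2) = exp(8.933 + 0.1171) = 8520 hours.

E[T] ≈ 8520 hours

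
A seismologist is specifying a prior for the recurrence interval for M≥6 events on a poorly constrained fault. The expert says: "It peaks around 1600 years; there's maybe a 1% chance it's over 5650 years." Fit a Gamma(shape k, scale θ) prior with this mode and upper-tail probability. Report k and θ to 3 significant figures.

k ≈ 3.72, θ ≈ 589

Gamma(k,θ) with k>1 has mode (k−1)θ, so θ = 1600/(k−1).
Need P(X < 5650) = 0.99 with θ tied to k this way. Start at k = 2, θ = 1600: P(X<5650) ≈ 0.867.
Too low — raise k to concentrate. Iterating converges to k ≈ 3.72.
Then θ = 1600/(3.72−1) ≈ 589.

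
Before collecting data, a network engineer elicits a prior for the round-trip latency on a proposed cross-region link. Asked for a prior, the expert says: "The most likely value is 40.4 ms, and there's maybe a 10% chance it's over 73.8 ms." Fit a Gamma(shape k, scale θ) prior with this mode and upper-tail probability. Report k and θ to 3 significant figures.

Gamma(k,θ) with k>1 has mode (k−1)θ, so θ = 40.4/(k−1).
Need P(X < 73.8) = 0.9 with θ tied to k this way. Start at k = 2, θ = 40.4: P(X<73.8) ≈ 0.545.
Too low — raise k to concentrate. Iterating converges to k ≈ 6.25.
Then θ = 40.4/(6.25−1) ≈ 7.69.

k ≈ 6.25, θ ≈ 7.69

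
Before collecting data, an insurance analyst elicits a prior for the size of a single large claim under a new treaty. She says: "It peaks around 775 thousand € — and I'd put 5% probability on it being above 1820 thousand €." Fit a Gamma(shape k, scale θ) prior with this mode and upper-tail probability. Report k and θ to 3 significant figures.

Gamma(k,θ) with k>1 has mode (k−1)θ, so θ = 775/(k−1).
Need P(X < 1820) = 0.95 with θ tied to k this way. Start at k = 2, θ = 775: P(X<1820) ≈ 0.680.
Too low — raise k to concentrate. Iterating converges to k ≈ 4.75.
Then θ = 775/(4.75−1) ≈ 207.

k ≈ 4.75, θ ≈ 207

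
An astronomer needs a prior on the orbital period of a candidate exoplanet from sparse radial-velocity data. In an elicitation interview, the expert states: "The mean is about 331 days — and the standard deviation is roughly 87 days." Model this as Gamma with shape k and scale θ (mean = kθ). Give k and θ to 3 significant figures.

k ≈ 14.5, θ ≈ 22.9

For Gamma(k, scale θ): mean = kθ, variance = kθ², so CV = 1/√k.
CV = SD/mean = 87/331 = 0.2628, hence k = 1/CV² = 14.5.
Then θ = mean/k = 331/14.5 = 22.9.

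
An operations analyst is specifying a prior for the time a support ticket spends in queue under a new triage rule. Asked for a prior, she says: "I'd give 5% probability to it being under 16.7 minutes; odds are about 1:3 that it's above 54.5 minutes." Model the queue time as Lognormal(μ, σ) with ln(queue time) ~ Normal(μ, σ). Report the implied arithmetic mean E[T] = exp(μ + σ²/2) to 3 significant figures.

E[T] ≈ 44 minutes

If T ~ Lognormal(μ,σ) then ln T ~ Normal(μ,σ), so the p-quantile of ln T is μ + z_p·σ.
ln(16.7) = 2.815 and ln(54.5) = 3.998; z_{0.05} = -1.645, z_{0.75} = 0.6745.
σ = (3.998 − 2.815)/(0.6745 − (-1.645)) = 0.510.
μ = 2.815 − (-1.645)·0.510 = 3.654.
E[T] = exp(μ + σ²/2) = exp(3.654 + 0.1300) = 44 minutes.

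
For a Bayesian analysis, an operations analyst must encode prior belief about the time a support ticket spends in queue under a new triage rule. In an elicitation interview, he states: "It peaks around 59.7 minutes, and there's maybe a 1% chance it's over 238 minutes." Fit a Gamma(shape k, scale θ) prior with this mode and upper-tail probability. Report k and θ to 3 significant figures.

Gamma(k,θ) with k>1 has mode (k−1)θ, so θ = 59.7/(k−1).
Need P(X < 238) = 0.99 with θ tied to k this way. Start at k = 2, θ = 59.7: P(X<238) ≈ 0.907.
Too low — raise k to concentrate. Iterating converges to k ≈ 3.19.
Then θ = 59.7/(3.19−1) ≈ 27.3.

k ≈ 3.19, θ ≈ 27.3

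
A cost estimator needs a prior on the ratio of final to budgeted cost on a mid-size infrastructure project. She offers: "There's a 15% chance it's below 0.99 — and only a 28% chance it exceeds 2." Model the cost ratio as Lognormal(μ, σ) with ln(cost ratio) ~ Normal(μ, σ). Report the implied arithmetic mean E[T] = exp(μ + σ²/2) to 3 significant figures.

E[T] ≈ 1.71

If T ~ Lognormal(μ,σ) then ln T ~ Normal(μ,σ), so the p-quantile of ln T is μ + z_p·σ.
ln(0.99) = -0.01005 and ln(2) = 0.6931; z_{0.15} = -1.036, z_{0.72} = 0.5828.
σ = (0.6931 − -0.01005)/(0.5828 − (-1.036)) = 0.434.
μ = -0.01005 − (-1.036)·0.434 = 0.440.
E[T] = exp(μ + σ²/2) = exp(0.440 + 0.0943) = 1.71.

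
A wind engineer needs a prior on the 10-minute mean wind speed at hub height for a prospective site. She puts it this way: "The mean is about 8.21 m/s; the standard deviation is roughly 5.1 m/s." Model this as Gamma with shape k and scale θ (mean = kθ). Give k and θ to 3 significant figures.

k ≈ 2.59, θ ≈ 3.17

For Gamma(k, scale θ): mean = kθ, variance = kθ², so CV = 1/√k.
CV = SD/mean = 5.1/8.21 = 0.6212, hence k = 1/CV² = 2.59.
Then θ = mean/k = 8.21/2.59 = 3.17.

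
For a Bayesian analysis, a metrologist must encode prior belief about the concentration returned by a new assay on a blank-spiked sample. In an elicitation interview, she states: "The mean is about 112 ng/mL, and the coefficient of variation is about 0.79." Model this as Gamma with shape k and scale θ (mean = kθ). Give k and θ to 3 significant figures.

k ≈ 1.6, θ ≈ 69.9

For Gamma(k, scale θ): mean = kθ, variance = kθ², so CV = 1/√k.
CV = 0.79, hence k = 1/CV² = 1.6.
Then θ = mean/k = 112/1.6 = 69.9.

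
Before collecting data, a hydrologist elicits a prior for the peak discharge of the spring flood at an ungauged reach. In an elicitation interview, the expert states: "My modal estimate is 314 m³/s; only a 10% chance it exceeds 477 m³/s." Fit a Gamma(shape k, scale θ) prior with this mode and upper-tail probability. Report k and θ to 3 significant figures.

k ≈ 11.7, θ ≈ 29.5

Gamma(k,θ) with k>1 has mode (k−1)θ, so θ = 314/(k−1).
Need P(X < 477) = 0.9 with θ tied to k this way. Start at k = 2, θ = 314: P(X<477) ≈ 0.449.
Too low — raise k to concentrate. Iterating converges to k ≈ 11.7.
Then θ = 314/(11.7−1) ≈ 29.5.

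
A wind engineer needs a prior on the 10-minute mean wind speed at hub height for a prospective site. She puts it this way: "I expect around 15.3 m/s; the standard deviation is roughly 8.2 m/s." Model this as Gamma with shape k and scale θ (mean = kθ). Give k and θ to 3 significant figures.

For Gamma(k, scale θ): mean = kθ, variance = kθ², so CV = 1/√k.
CV = SD/mean = 8.2/15.3 = 0.5359, hence k = 1/CV² = 3.48.
Then θ = mean/k = 15.3/3.48 = 4.39.

k ≈ 3.48, θ ≈ 4.39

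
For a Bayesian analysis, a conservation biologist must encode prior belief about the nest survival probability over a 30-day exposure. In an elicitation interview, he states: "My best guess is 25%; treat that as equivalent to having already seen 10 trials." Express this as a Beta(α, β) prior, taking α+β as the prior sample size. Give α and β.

Under the effective-sample-size interpretation, Beta(α, β) has prior mean α/(α+β) and prior sample size α+β.
So α+β = 10 and α/(α+β) = 0.25, giving α = 0.25·10 = 2.5 and β = 10 − 2.5 = 7.5.

α = 2.5, β = 7.5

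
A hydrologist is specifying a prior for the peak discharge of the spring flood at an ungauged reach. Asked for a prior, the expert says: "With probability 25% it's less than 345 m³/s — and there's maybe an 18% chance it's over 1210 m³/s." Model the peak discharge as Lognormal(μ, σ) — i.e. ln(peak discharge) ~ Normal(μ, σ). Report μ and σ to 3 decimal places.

μ ≈ 6.376, σ ≈ 0.789

If T ~ Lognormal(μ,σ) then ln T ~ Normal(μ,σ), so the p-quantile of ln T is μ + z_p·σ.
ln(345) = 5.844 and ln(1210) = 7.098; z_{0.25} = -0.6745, z_{0.82} = 0.9154.
σ = (7.098 − 5.844)/(0.9154 − (-0.6745)) = 0.789.
μ = 5.844 − (-0.6745)·0.789 = 6.376.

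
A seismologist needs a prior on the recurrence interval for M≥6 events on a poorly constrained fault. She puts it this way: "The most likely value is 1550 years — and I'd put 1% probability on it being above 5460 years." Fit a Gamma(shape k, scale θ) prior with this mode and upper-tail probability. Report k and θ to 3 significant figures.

k ≈ 3.73, θ ≈ 568

Gamma(k,θ) with k>1 has mode (k−1)θ, so θ = 1550/(k−1).
Need P(X < 5460) = 0.99 with θ tied to k this way. Start at k = 2, θ = 1550: P(X<5460) ≈ 0.866.
Too low — raise k to concentrate. Iterating converges to k ≈ 3.73.
Then θ = 1550/(3.73−1) ≈ 568.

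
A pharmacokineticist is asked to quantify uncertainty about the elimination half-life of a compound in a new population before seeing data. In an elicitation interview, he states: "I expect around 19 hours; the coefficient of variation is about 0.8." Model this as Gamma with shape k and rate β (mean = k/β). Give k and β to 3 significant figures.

k ≈ 1.56, β ≈ 0.0822

For Gamma(k, rate β): mean = k/β, variance = k/β², so CV = 1/√k.
CV = 0.8, hence k = 1/CV² = 1.56.
Then β = k/mean = 1.56/19 = 0.0822.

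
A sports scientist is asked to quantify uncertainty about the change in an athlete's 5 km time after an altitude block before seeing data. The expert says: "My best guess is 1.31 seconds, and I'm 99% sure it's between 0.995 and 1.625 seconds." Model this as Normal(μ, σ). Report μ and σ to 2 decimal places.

A symmetric 99% interval runs μ ± z·σ with z = 2.576.
Half-width = 0.315, so σ = 0.315/2.576 = 0.12.
μ is the stated best guess, 1.31.

μ = 1.31, σ = 0.12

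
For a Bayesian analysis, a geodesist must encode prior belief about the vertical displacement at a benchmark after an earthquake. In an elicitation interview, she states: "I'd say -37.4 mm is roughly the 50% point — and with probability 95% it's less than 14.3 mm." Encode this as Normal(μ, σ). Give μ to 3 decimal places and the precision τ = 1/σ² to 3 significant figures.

The p-quantile of Normal(μ,σ) is μ + z_p·σ, with z_{0.5} = 0 and z_{0.95} = 1.645.
Eliminate σ: μ = (z₂·x₁ − z₁·x₂)/(z₂ − z₁) = (1.645·-37.4 − (0)·14.3)/1.645 = -37.400.
Then σ = (x₂ − x₁)/(z₂ − z₁) = (14.3 − -37.4)/1.645 = 31.431.
Precision τ = 1/σ² = 1/31.43² = 0.00101.

μ = -37.400, τ = 0.00101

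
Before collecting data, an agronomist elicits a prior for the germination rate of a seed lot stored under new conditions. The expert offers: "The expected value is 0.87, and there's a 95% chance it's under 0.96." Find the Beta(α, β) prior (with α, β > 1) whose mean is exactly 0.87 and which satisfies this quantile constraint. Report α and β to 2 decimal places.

α ≈ 21.31, β ≈ 3.18

With mean 0.87 fixed, write α = 0.87s, β = 0.13s where s = α+β.
Need P(θ < 0.96) = 0.95 under Beta(0.87s, 0.13s). Normal approximation: (q−m)/√(m(1−m)/s) ≈ z_{0.95} = 1.64, so s ≈ 0.87·0.13·(1.64)²/(0.96−0.87)² = 37.8.
At s = 37.8: P(θ<0.96) ≈ 0.983. Adjusting to match 0.95 gives s ≈ 24.50.
So α = 0.87·24.50 ≈ 21.31, β = 0.13·24.50 ≈ 3.18.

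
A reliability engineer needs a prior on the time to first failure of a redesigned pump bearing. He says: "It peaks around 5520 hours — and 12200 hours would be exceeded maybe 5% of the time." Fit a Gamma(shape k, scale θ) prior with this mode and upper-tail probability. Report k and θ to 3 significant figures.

Gamma(k,θ) with k>1 has mode (k−1)θ, so θ = 5520/(k−1).
Need P(X < 12200) = 0.95 with θ tied to k this way. Start at k = 2, θ = 5520: P(X<12200) ≈ 0.648.
Too low — raise k to concentrate. Iterating converges to k ≈ 5.37.
Then θ = 5520/(5.37−1) ≈ 1260.

k ≈ 5.37, θ ≈ 1260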